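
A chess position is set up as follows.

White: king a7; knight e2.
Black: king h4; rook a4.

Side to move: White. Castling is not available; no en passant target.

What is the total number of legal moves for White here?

3

White to move; king on a7.
In check: yes, from the black rook on a4.
Legal moves: Kb8, Kb7, Kb6.
Count: 3.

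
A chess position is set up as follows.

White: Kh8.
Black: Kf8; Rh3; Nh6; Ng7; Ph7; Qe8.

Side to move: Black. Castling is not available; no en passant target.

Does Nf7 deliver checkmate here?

yes

After Nf7: white king on h8; in check: yes, from the black knight on f7.
King squares — g7: attacked by Kf8; h7: attacked by Rh3; g8: attacked by Kf8.
White has no legal moves → checkmate.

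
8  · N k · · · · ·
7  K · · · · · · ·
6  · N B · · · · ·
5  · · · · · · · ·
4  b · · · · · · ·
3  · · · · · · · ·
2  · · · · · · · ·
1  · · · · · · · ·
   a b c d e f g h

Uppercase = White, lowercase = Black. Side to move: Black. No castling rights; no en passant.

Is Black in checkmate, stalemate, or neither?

Black to move; black king on c8.
In check: yes, from the white knight on b6.
King squares — b7: attacked by Bc6; c7: available; d7: attacked by Nb6; b8: attacked by Ka7; d8: available.
Legal moves for Black: Kd8, Kc7.
Black is in check but has 2 legal moves → neither.

neither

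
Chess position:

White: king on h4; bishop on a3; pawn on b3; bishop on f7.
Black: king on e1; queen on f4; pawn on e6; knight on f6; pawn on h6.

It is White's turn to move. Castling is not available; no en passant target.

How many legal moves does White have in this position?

White to move; king on h4.
In check: yes, from the black queen on f4.
Legal moves: Kh3.
Count: 1.

1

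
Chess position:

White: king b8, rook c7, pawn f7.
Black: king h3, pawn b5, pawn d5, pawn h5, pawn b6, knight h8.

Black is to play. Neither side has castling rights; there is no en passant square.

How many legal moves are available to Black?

Black to move; king on h3.
In check: no.
Legal moves: Nxf7, Ng6, Kh4, Kg4, Kg3, Kh2, Kg2, h4, d4, b4.
Count: 10.

10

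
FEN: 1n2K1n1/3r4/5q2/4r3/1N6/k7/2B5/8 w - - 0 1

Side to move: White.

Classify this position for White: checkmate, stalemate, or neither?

White to move; white king on e8.
In check: yes, from the black rook on e5.
King squares — d7: attacked by Nb8; e7: attacked by Re5; f7: attacked by Qf6; d8: attacked by Qf6; f8: attacked by Qf6.
Legal moves for White: none.
In check with no legal moves → checkmate.

checkmate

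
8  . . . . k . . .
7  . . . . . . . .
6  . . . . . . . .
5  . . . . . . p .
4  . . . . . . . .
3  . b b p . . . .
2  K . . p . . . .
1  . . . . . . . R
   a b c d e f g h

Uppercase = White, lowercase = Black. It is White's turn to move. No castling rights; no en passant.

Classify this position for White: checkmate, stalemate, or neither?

White to move; white king on a2.
In check: yes, from the black bishop on b3.
Legal moves for White: Kxb3, Ka3, Kb1.
White is in check but has 3 legal moves → neither.

neither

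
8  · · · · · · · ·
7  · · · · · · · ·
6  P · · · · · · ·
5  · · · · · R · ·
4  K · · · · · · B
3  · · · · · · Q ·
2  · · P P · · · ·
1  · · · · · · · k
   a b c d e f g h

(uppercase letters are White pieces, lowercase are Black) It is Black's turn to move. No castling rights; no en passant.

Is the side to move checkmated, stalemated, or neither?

Black to move; black king on h1.
In check: no.
King squares — g1: attacked by Qg3; g2: attacked by Qg3; h2: attacked by Qg3.
Legal moves for Black: none.
Not in check and no legal moves → stalemate.

stalemate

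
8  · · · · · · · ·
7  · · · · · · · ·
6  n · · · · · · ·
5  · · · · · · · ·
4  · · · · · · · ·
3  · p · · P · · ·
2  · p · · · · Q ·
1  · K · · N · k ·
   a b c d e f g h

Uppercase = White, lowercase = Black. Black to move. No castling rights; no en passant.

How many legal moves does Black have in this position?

0

Black to move; king on g1.
In check: yes, from the white queen on g2.
Legal moves: none.
Count: 0.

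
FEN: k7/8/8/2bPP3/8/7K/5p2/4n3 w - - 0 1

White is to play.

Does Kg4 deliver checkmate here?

no

After Kg4: black king on a8; in check: no.
Black is not in check, so this cannot be checkmate.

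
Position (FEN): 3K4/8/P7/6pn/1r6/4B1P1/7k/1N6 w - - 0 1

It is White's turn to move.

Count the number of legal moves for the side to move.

20

White to move; king on d8.
In check: no.
Legal moves: Ke8, Kc8, Ke7, Kd7, Kc7, Ba7, Bb6, Bxg5, Bc5, Bf4, Bd4, Bf2, Bd2, Bg1+, Bc1, Nc3, Na3, Nd2, a7, g4.
Count: 20.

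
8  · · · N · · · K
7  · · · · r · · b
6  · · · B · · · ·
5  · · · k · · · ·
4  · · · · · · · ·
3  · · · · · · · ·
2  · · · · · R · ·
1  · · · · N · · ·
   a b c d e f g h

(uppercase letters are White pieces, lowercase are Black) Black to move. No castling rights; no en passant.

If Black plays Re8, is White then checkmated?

After Re8: white king on h8; in check: yes, from the black rook on e8.
White has 4 legal replies: Kxh7, Kg7, Bf8, Rf8.
In check but a legal move exists → not checkmate.

no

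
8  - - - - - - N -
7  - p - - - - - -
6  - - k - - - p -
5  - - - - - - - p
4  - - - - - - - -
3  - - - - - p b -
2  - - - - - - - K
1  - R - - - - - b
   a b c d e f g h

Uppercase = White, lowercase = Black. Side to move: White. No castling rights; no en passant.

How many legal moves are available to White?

White to move; king on h2.
In check: yes, from the black bishop on g3.
Legal moves: Kh3, Kxg3, Kxh1, Kg1.
Count: 4.

4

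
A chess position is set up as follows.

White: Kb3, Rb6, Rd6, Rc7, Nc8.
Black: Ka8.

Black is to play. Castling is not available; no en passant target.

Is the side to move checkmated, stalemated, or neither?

Black to move; black king on a8.
In check: no.
King squares — a7: attacked by Rc7; b7: attacked by Rb6; b8: attacked by Rb6.
Legal moves for Black: none.
Not in check and no legal moves → stalemate.

stalemate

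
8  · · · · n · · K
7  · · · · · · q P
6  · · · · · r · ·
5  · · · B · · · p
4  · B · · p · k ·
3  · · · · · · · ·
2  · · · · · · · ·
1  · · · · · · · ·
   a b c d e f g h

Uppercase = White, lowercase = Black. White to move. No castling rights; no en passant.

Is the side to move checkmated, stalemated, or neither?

checkmate

White to move; white king on h8.
In check: yes, from the black queen on g7.
King squares — g7: attacked by Ne8; h7: own pawn; g8: attacked by Qg7.
Legal moves for White: none.
In check with no legal moves → checkmate.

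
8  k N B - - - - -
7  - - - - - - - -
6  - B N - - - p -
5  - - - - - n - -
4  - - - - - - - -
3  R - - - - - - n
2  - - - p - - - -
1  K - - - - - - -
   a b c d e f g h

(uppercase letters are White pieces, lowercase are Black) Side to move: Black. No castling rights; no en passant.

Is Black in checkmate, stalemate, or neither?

Black to move; black king on a8.
In check: yes, from the white rook on a3.
King squares — a7: attacked by Ra3; b7: attacked by Bc8; b8: attacked by Nc6.
Legal moves for Black: none.
In check with no legal moves → checkmate.

checkmate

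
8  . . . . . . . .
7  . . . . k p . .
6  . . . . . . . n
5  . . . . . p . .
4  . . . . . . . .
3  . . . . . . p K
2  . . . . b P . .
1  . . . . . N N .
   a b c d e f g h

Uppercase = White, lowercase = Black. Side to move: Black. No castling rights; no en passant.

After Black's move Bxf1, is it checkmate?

After Bxf1: white king on h3; in check: yes, from the black bishop on f1.
White has 2 legal replies: Kh4, Kxg3.
In check but a legal move exists → not checkmate.

no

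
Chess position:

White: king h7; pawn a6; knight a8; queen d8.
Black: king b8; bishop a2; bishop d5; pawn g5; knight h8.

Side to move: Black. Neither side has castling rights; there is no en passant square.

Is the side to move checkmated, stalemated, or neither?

neither

Black to move; black king on b8.
In check: yes, from the white queen on d8.
Legal moves for Black: Ka7.
Black is in check but has 1 legal move → neither.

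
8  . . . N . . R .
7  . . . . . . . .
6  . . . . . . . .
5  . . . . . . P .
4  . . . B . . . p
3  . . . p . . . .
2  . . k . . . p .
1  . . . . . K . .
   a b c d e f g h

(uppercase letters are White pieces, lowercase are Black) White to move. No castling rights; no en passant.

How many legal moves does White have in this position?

White to move; king on f1.
In check: yes, from the black pawn on g2.
Legal moves: Kxg2, Kf2, Kg1, Ke1.
Count: 4.

4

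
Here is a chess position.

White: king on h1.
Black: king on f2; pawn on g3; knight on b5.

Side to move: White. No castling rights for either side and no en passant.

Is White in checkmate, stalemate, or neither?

White to move; white king on h1.
In check: no.
King squares — g1: attacked by Kf2; g2: attacked by Kf2; h2: attacked by Pg3.
Legal moves for White: none.
Not in check and no legal moves → stalemate.

stalemate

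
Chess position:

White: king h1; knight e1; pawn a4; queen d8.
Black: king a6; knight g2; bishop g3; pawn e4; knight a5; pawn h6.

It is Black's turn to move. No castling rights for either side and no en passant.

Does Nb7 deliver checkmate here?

After Nb7: white king on h1; in check: no.
White is not in check, so this cannot be checkmate.

no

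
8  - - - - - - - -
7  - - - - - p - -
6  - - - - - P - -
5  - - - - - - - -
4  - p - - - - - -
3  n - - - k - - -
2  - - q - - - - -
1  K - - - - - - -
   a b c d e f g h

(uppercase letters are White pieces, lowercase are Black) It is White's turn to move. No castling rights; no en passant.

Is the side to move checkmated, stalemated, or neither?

stalemate

White to move; white king on a1.
In check: no.
King squares — b1: attacked by Qc2; a2: attacked by Qc2; b2: attacked by Qc2.
Legal moves for White: none.
Not in check and no legal moves → stalemate.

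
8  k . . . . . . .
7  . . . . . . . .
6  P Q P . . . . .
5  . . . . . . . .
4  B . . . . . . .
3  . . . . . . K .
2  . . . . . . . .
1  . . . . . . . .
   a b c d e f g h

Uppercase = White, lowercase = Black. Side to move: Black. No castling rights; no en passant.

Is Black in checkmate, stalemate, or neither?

Black to move; black king on a8.
In check: no.
King squares — a7: attacked by Qb6; b7: attacked by Pa6; b8: attacked by Qb6.
Legal moves for Black: none.
Not in check and no legal moves → stalemate.

stalemate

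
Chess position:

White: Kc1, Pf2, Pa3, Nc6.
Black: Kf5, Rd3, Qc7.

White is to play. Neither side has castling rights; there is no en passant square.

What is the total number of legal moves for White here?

White to move; king on c1.
In check: no.
Legal moves: Kc2, Kb2, Kb1, a4, f3, f4.
Count: 6.

6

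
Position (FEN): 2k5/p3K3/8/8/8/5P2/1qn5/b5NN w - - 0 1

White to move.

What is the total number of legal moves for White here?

10

White to move; king on e7.
In check: no.
Legal moves: Kf8, Ke8, Kf7, Ke6, Kd6, Ng3, Nf2, Nh3, Ne2, f4.
Count: 10.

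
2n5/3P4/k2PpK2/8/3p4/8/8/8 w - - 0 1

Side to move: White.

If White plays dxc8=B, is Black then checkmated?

no

After dxc8=B: black king on a6; in check: yes, from the white bishop on c8.
Black has 4 legal replies: Ka7, Kb6, Kb5, Ka5.
In check but a legal move exists → not checkmate.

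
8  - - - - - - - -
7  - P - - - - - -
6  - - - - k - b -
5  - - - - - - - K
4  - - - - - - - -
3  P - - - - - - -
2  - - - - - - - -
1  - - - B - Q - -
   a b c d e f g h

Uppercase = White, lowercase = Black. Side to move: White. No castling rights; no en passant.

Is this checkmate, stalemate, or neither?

White to move; white king on h5.
In check: yes, from the black bishop on g6.
King squares — g4: available; h4: available; g5: available; g6: available; h6: available.
Legal moves for White: Kh6, Kxg6, Kg5, Kh4, Kg4.
White is in check but has 5 legal moves → neither.

neither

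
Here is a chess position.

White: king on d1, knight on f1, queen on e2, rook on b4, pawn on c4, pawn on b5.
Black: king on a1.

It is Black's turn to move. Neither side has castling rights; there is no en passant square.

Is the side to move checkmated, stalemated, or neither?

stalemate

Black to move; black king on a1.
In check: no.
King squares — b1: attacked by Rb4; a2: attacked by Qe2; b2: attacked by Qe2.
Legal moves for Black: none.
Not in check and no legal moves → stalemate.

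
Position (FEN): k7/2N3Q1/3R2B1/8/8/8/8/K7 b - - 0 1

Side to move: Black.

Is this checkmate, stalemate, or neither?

Black to move; black king on a8.
In check: yes, from the white knight on c7.
Legal moves for Black: Kb8, Kb7, Ka7.
Black is in check but has 3 legal moves → neither.

neither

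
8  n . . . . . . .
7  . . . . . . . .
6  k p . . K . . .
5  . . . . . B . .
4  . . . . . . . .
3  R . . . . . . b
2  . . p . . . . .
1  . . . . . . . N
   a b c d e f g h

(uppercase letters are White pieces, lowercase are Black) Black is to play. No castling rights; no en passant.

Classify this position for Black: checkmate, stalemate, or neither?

Black to move; black king on a6.
In check: yes, from the white rook on a3.
King squares — a5: attacked by Ra3; b5: available; b6: own pawn; a7: attacked by Ra3; b7: available.
Legal moves for Black: Kb7, Kb5.
Black is in check but has 2 legal moves → neither.

neither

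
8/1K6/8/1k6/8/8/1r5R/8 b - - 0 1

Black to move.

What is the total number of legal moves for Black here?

15

Black to move; king on b5.
In check: no.
Legal moves: Kc5+, Ka5+, Kc4+, Kb4, Ka4+, Rb4, Rb3, Rxh2, Rg2, Rf2, Re2, Rd2, Rc2, Ra2, Rb1.
Count: 15.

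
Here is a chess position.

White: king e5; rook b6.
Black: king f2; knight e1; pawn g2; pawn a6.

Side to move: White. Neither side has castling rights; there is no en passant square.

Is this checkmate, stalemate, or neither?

White to move; white king on e5.
In check: no.
Legal moves for White include: Rb8, Rb7, Rh6, Rg6, Rf6+, Re6, Rd6, Rc6, Rxa6, Rb5, Rb4, Rb3, Rb2+, Rb1, Kf6, Ke6, Kd6, Kf5, ... (list truncated; more exist).
White has legal moves and is not in check → neither.

neither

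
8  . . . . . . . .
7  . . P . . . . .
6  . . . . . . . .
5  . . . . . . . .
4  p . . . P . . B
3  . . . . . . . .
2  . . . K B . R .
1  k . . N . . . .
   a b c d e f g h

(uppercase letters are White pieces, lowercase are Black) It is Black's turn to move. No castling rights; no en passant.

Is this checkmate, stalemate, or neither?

neither

Black to move; black king on a1.
In check: no.
Legal moves for Black: Ka2, Kb1, a3.
Black has 3 legal moves and is not in check → neither.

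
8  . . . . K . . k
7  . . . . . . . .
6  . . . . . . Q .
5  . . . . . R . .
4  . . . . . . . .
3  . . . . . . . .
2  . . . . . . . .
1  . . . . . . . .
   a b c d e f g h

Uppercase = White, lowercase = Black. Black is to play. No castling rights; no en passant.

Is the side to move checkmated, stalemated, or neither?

Black to move; black king on h8.
In check: no.
King squares — g7: attacked by Qg6; h7: attacked by Qg6; g8: attacked by Qg6.
Legal moves for Black: none.
Not in check and no legal moves → stalemate.

stalemate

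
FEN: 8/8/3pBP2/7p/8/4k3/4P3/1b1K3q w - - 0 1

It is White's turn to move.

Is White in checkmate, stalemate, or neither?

checkmate

White to move; white king on d1.
In check: yes, from the black queen on h1.
King squares — c1: attacked by Qh1; e1: attacked by Qh1; c2: attacked by Bb1; d2: attacked by Ke3; e2: own pawn.
Legal moves for White: none.
In check with no legal moves → checkmate.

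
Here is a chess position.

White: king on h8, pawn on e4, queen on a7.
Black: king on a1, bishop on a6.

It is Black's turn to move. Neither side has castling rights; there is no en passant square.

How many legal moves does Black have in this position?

Black to move; king on a1.
In check: no.
Legal moves: Kb2, Ka2, Kb1.
Count: 3.

3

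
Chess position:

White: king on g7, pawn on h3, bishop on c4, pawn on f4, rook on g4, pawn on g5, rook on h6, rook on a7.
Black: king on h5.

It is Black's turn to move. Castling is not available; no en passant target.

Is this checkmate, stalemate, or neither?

checkmate

Black to move; black king on h5.
In check: yes, from the white rook on h6.
King squares — g4: attacked by Ph3; h4: attacked by Rg4; g5: attacked by Pf4; g6: attacked by Rh6; h6: attacked by Pg5.
Legal moves for Black: none.
In check with no legal moves → checkmate.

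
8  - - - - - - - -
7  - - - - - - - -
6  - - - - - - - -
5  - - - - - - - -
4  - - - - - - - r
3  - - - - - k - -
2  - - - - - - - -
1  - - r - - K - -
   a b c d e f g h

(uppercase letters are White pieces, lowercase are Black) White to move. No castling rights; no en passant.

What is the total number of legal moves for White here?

White to move; king on f1.
In check: yes, from the black rook on c1.
Legal moves: none.
Count: 0.

0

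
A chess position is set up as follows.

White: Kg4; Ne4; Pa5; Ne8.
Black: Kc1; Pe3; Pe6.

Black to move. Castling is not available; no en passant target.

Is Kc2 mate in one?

no

After Kc2: white king on g4; in check: no.
White is not in check, so this cannot be checkmate.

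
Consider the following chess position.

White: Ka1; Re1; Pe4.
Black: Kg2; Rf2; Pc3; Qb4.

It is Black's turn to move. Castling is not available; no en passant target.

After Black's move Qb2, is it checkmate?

yes

After Qb2: white king on a1; in check: yes, from the black queen on b2.
King squares — b1: attacked by Qb2; a2: attacked by Qb2; b2: attacked by Rf2.
White has no legal moves → checkmate.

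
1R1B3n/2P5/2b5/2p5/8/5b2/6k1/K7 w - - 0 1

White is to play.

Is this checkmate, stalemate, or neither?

White to move; white king on a1.
In check: no.
Legal moves for White include: Be7, Bf6, Bg5, Bh4, Rc8, Ra8, Rb7, Rb6, Rb5, Rb4, Rb3, Rb2+, Rb1, Kb2, Ka2, Kb1, c8=Q, c8=R, ... (list truncated; more exist).
White has legal moves and is not in check → neither.

neither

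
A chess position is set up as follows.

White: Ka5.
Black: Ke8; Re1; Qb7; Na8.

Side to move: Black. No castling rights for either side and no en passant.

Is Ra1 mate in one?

yes

After Ra1: white king on a5; in check: yes, from the black rook on a1.
King squares — a4: attacked by Ra1; b4: attacked by Qb7; b5: attacked by Qb7; a6: attacked by Ra1; b6: attacked by Qb7.
White has no legal moves → checkmate.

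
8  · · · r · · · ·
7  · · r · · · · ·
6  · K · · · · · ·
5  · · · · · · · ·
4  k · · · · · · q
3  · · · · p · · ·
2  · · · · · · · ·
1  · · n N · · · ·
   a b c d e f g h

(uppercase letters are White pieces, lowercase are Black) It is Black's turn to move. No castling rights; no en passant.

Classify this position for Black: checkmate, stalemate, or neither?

neither

Black to move; black king on a4.
In check: no.
Legal moves for Black include: Rh8, Rg8, Rf8, Re8, Rdc8, Rb8+, Ra8, Rdd7, Rd6+, Rd5, Rd4, Rd3, Rd2, Rxd1, Rcc8, Rh7, Rg7, Rf7, ... (list truncated; more exist).
Black has legal moves and is not in check → neither.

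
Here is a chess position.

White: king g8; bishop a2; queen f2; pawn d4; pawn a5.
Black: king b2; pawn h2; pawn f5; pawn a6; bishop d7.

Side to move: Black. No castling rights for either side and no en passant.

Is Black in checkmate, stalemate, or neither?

neither

Black to move; black king on b2.
In check: yes, from the white queen on f2.
Legal moves for Black: Kc3, Ka3, Kc1, Ka1.
Black is in check but has 4 legal moves → neither.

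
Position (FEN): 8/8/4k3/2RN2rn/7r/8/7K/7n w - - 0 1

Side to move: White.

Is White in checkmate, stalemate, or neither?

White to move; white king on h2.
In check: yes, from the black rook on h4.
King squares — g1: attacked by Rg5; h1: attacked by Rh4; g2: attacked by Rg5; g3: attacked by Nh1; h3: attacked by Rh4.
Legal moves for White: none.
In check with no legal moves → checkmate.

checkmate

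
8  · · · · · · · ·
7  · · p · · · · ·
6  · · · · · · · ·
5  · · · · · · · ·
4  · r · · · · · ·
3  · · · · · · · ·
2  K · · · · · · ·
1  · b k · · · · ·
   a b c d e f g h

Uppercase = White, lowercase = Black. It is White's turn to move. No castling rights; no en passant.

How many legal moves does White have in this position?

White to move; king on a2.
In check: yes, from the black bishop on b1.
Legal moves: Ka3, Ka1.
Count: 2.

2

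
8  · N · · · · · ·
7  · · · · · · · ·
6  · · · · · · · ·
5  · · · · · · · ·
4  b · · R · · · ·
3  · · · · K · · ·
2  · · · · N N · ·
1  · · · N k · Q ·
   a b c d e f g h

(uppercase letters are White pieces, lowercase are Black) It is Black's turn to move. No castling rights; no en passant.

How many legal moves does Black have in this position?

Black to move; king on e1.
In check: yes, from the white queen on g1.
Legal moves: none.
Count: 0.

0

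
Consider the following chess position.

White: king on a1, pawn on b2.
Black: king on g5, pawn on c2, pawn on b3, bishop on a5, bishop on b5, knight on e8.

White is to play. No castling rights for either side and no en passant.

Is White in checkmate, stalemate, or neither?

White to move; white king on a1.
In check: no.
King squares — b1: attacked by Pc2; a2: attacked by Pb3; b2: own pawn.
Legal moves for White: none.
Not in check and no legal moves → stalemate.

stalemate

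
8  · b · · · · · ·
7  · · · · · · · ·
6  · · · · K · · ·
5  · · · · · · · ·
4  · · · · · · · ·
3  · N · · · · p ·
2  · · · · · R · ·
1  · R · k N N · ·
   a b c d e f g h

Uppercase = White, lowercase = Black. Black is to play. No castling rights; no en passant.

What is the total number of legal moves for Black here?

Black to move; king on d1.
In check: yes, from the white rook on b1.
Legal moves: none.
Count: 0.

0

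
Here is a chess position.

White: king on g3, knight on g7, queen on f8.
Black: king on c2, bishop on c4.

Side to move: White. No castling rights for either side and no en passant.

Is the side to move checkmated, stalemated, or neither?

neither

White to move; white king on g3.
In check: no.
Legal moves for White include: Qh8, Qg8, Qe8, Qd8, Qc8, Qb8, Qa8, Qf7, Qe7, Qf6, Qd6, Qf5+, Qc5, Qf4, Qb4, Qf3, Qa3, Qf2+, ... (list truncated; more exist).
White has legal moves and is not in check → neither.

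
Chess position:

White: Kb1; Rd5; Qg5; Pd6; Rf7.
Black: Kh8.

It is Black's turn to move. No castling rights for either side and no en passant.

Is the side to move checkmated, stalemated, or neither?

Black to move; black king on h8.
In check: no.
King squares — g7: attacked by Qg5; h7: attacked by Rf7; g8: attacked by Qg5.
Legal moves for Black: none.
Not in check and no legal moves → stalemate.

stalemate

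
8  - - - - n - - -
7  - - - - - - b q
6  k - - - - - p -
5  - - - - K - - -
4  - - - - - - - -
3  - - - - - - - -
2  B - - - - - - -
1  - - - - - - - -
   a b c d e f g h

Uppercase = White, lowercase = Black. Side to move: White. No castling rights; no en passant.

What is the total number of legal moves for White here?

4

White to move; king on e5.
In check: yes, from the black bishop on g7.
Legal moves: Ke6, Kd5, Kf4, Ke4.
Count: 4.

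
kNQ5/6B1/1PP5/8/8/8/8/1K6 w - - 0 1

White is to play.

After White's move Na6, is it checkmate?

yes

After Na6: black king on a8; in check: yes, from the white queen on c8.
King squares — a7: attacked by Pb6; b7: attacked by Pc6; b8: attacked by Na6.
Black has no legal moves → checkmate.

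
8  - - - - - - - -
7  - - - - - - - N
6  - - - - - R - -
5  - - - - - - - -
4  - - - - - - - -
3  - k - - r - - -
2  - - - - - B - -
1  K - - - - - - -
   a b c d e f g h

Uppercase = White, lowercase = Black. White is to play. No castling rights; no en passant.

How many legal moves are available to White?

White to move; king on a1.
In check: no.
Legal moves: Nf8, Ng5, Rf8, Rf7, Rh6, Rg6, Re6, Rd6, Rc6, Rb6+, Ra6, Rf5, Rf4, Rf3, Bh4, Bg3, Bxe3, Bg1, Be1, Kb1.
Count: 20.

20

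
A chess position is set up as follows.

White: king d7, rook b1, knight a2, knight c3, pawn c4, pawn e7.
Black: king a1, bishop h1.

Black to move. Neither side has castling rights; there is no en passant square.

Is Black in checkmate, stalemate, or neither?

checkmate

Black to move; black king on a1.
In check: yes, from the white rook on b1.
King squares — b1: attacked by Nc3; a2: attacked by Nc3; b2: attacked by Rb1.
Legal moves for Black: none.
In check with no legal moves → checkmate.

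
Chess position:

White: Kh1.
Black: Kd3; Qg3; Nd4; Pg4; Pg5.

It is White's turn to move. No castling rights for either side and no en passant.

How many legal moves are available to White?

White to move; king on h1.
In check: no.
Legal moves: none.
Count: 0.

0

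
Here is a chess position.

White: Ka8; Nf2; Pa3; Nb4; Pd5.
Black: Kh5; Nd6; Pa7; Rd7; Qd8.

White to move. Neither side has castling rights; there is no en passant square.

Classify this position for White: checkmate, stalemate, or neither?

White to move; white king on a8.
In check: yes, from the black queen on d8.
King squares — a7: attacked by Rd7; b7: attacked by Nd6; b8: attacked by Qd8.
Legal moves for White: none.
In check with no legal moves → checkmate.

checkmate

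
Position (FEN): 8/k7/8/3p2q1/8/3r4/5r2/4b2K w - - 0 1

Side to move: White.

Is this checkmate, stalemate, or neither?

stalemate

White to move; white king on h1.
In check: no.
King squares — g1: attacked by Qg5; g2: attacked by Rf2; h2: attacked by Rf2.
Legal moves for White: none.
Not in check and no legal moves → stalemate.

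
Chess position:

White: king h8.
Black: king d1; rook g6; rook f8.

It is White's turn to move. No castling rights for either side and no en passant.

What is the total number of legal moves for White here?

White to move; king on h8.
In check: yes, from the black rook on f8.
Legal moves: Kh7.
Count: 1.

1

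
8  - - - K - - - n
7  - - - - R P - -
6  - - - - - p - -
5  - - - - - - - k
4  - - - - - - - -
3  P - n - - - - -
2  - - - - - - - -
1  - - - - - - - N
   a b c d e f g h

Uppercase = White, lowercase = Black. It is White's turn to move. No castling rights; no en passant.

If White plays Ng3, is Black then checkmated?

After Ng3: black king on h5; in check: yes, from the white knight on g3.
Black has 5 legal replies: Kh6, Kg6, Kg5, Kh4, Kg4.
In check but a legal move exists → not checkmate.

no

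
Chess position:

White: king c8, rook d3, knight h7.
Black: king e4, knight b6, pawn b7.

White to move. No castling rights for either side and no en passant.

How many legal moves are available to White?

4

White to move; king on c8.
In check: yes, from the black knight on b6.
Legal moves: Kd8, Kb8, Kc7, Kxb7.
Count: 4.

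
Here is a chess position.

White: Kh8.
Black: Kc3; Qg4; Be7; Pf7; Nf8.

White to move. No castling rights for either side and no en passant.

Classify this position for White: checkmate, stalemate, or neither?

White to move; white king on h8.
In check: no.
King squares — g7: attacked by Qg4; h7: attacked by Nf8; g8: attacked by Qg4.
Legal moves for White: none.
Not in check and no legal moves → stalemate.

stalemate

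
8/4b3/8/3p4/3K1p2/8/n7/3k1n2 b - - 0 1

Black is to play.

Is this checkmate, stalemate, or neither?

Black to move; black king on d1.
In check: no.
Legal moves for Black include: Bf8, Bd8, Bf6+, Bd6, Bg5, Bc5+, Bh4, Bb4, Ba3, Nb4, Nc3, Nc1, Ng3, Ne3, Nh2, Nd2, Ke2, Kd2, ... (list truncated; more exist).
Black has legal moves and is not in check → neither.

neither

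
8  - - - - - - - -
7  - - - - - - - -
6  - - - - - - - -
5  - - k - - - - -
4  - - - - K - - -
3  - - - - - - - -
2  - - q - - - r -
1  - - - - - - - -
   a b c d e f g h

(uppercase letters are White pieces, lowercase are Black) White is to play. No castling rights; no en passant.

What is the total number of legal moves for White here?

4

White to move; king on e4.
In check: yes, from the black queen on c2.
Legal moves: Ke5, Kf4, Kf3, Ke3.
Count: 4.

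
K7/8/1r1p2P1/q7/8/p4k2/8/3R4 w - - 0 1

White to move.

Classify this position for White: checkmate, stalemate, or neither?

checkmate

White to move; white king on a8.
In check: yes, from the black queen on a5.
King squares — a7: attacked by Qa5; b7: attacked by Rb6; b8: attacked by Rb6.
Legal moves for White: none.
In check with no legal moves → checkmate.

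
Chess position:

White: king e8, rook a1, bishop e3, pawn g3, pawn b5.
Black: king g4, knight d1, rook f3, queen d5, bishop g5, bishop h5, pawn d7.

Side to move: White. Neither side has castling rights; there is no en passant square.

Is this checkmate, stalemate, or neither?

White to move; white king on e8.
In check: yes, from the black bishop on h5.
King squares — d7: attacked by Qd5; e7: attacked by Bg5; f7: attacked by Rf3; d8: attacked by Bg5; f8: attacked by Rf3.
Legal moves for White: none.
In check with no legal moves → checkmate.

checkmate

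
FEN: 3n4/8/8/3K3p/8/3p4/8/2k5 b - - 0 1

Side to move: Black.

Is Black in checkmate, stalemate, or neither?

neither

Black to move; black king on c1.
In check: no.
Legal moves for Black: Nf7, Nb7, Ne6, Nc6, Kd2, Kc2, Kb2, Kd1, Kb1, h4, d2.
Black has 11 legal moves and is not in check → neither.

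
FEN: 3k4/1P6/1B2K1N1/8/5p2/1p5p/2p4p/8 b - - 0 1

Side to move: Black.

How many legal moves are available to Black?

Black to move; king on d8.
In check: yes, from the white bishop on b6.
Legal moves: Ke8.
Count: 1.

1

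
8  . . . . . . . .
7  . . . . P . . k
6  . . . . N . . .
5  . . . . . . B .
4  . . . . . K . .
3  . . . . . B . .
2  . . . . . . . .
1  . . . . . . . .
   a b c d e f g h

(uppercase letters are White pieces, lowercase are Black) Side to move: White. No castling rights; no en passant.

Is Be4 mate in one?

no

After Be4: black king on h7; in check: yes, from the white bishop on e4.
Black has 2 legal replies: Kh8, Kg8.
In check but a legal move exists → not checkmate.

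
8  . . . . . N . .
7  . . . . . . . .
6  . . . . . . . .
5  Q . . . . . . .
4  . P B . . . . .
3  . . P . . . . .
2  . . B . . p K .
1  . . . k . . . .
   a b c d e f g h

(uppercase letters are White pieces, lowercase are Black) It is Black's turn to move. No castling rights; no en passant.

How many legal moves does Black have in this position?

4

Black to move; king on d1.
In check: yes, from the white bishop on c2.
Legal moves: Kd2, Kxc2, Ke1, Kc1.
Count: 4.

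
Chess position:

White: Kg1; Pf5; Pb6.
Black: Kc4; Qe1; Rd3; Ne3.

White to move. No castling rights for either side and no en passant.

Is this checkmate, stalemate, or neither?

White to move; white king on g1.
In check: yes, from the black queen on e1.
Legal moves for White: Kh2.
White is in check but has 1 legal move → neither.

neither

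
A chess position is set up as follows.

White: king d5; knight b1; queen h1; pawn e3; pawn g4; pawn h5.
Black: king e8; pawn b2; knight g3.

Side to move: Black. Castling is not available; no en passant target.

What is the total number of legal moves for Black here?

11

Black to move; king on e8.
In check: no.
Legal moves: Kf8, Kd8, Kf7, Ke7, Kd7, Nxh5, Nf5, Ne4, Ne2, Nxh1, Nf1.
Count: 11.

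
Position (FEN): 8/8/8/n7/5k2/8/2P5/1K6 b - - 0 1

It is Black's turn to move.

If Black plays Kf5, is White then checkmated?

After Kf5: white king on b1; in check: no.
White is not in check, so this cannot be checkmate.

no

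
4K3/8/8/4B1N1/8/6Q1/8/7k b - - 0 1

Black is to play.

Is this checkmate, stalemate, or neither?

Black to move; black king on h1.
In check: no.
King squares — g1: attacked by Qg3; g2: attacked by Qg3; h2: attacked by Qg3.
Legal moves for Black: none.
Not in check and no legal moves → stalemate.

stalemate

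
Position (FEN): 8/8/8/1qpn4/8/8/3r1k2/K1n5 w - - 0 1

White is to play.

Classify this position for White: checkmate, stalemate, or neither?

stalemate

White to move; white king on a1.
In check: no.
King squares — b1: attacked by Qb5; a2: attacked by Nc1; b2: attacked by Rd2.
Legal moves for White: none.
Not in check and no legal moves → stalemate.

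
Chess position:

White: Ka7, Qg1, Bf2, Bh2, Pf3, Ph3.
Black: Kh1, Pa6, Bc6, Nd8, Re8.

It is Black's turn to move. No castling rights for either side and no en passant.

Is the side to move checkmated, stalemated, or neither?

Black to move; black king on h1.
In check: yes, from the white queen on g1.
King squares — g1: attacked by Bf2; g2: attacked by Qg1; h2: attacked by Qg1.
Legal moves for Black: none.
In check with no legal moves → checkmate.

checkmate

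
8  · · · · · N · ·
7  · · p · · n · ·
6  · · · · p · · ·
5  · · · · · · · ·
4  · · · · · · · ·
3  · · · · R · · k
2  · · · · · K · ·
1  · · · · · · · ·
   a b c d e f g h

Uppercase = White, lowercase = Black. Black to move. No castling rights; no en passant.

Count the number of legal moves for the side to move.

Black to move; king on h3.
In check: yes, from the white rook on e3.
Legal moves: Kh4, Kg4, Kh2.
Count: 3.

3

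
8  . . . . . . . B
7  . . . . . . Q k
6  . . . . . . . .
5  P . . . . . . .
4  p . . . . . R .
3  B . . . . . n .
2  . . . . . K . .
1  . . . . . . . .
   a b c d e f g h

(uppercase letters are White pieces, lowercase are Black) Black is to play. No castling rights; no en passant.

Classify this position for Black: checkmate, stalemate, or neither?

Black to move; black king on h7.
In check: yes, from the white queen on g7.
King squares — g6: attacked by Rg4; h6: attacked by Qg7; g7: attacked by Rg4; g8: attacked by Qg7; h8: attacked by Qg7.
Legal moves for Black: none.
In check with no legal moves → checkmate.

checkmate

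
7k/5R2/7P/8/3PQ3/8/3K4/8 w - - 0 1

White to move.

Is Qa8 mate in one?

After Qa8: black king on h8; in check: yes, from the white queen on a8.
King squares — g7: attacked by Ph6; h7: attacked by Rf7; g8: attacked by Qa8.
Black has no legal moves → checkmate.

yes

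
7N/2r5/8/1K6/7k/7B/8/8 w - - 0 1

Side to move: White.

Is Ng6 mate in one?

After Ng6: black king on h4; in check: yes, from the white knight on g6.
Black has 4 legal replies: Kh5, Kg5, Kxh3, Kg3.
In check but a legal move exists → not checkmate.

no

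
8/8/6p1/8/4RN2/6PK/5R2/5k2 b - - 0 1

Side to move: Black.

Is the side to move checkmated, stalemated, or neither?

neither

Black to move; black king on f1.
In check: yes, from the white rook on f2.
King squares — e1: attacked by Re4; g1: available; e2: attacked by Rf2; f2: available; g2: attacked by Rf2.
Legal moves for Black: Kxf2, Kg1.
Black is in check but has 2 legal moves → neither.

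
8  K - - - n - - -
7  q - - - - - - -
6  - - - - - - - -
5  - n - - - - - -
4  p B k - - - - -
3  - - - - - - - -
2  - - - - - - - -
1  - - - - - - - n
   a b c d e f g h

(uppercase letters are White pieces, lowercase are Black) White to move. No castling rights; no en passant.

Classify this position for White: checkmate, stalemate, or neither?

checkmate

White to move; white king on a8.
In check: yes, from the black queen on a7.
King squares — a7: attacked by Nb5; b7: attacked by Qa7; b8: attacked by Qa7.
Legal moves for White: none.
In check with no legal moves → checkmate.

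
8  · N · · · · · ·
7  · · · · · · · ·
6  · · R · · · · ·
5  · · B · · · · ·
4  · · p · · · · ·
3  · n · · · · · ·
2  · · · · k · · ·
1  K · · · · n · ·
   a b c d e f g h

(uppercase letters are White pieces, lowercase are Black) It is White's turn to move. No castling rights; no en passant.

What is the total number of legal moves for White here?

3

White to move; king on a1.
In check: yes, from the black knight on b3.
Legal moves: Kb2, Ka2, Kb1.
Count: 3.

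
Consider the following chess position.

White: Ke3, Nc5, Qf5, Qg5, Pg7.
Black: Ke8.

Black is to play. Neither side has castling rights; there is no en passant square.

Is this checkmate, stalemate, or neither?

Black to move; black king on e8.
In check: no.
King squares — d7: attacked by Nc5; e7: attacked by Qg5; f7: attacked by Qf5; d8: attacked by Qg5; f8: attacked by Qf5.
Legal moves for Black: none.
Not in check and no legal moves → stalemate.

stalemate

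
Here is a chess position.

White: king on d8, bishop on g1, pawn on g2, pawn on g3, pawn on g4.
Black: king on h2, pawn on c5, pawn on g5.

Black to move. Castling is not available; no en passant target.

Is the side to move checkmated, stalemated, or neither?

neither

Black to move; black king on h2.
In check: yes, from the white bishop on g1.
Legal moves for Black: Kxg3, Kxg2, Kh1, Kxg1.
Black is in check but has 4 legal moves → neither.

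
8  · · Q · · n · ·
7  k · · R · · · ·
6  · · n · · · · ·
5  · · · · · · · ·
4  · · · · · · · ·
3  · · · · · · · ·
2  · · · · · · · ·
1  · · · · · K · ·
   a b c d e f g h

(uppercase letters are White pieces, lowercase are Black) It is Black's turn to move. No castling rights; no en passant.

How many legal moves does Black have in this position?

Black to move; king on a7.
In check: yes, from the white rook on d7.
Legal moves: Kb6, Nxd7.
Count: 2.

2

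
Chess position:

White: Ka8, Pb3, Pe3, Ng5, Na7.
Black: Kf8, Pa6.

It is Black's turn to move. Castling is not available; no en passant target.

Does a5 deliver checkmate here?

After a5: white king on a8; in check: no.
White is not in check, so this cannot be checkmate.

no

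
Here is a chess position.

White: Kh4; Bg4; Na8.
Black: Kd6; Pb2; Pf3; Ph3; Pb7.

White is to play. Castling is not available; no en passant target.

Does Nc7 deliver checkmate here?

no

After Nc7: black king on d6; in check: no.
Black is not in check, so this cannot be checkmate.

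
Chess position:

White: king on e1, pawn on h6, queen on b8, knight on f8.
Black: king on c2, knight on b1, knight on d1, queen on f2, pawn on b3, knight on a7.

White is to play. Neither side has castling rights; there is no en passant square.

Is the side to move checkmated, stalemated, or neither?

White to move; white king on e1.
In check: yes, from the black queen on f2.
King squares — d1: attacked by Kc2; f1: attacked by Qf2; d2: attacked by Nb1; e2: attacked by Qf2; f2: attacked by Nd1.
Legal moves for White: none.
In check with no legal moves → checkmate.

checkmate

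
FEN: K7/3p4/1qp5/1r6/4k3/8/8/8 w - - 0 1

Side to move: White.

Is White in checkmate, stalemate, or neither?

White to move; white king on a8.
In check: no.
King squares — a7: attacked by Qb6; b7: attacked by Qb6; b8: attacked by Qb6.
Legal moves for White: none.
Not in check and no legal moves → stalemate.

stalemate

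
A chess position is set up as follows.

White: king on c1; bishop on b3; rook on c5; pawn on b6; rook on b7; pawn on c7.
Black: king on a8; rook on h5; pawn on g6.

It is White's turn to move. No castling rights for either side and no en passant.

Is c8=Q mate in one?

yes

After c8=Q: black king on a8; in check: yes, from the white queen on c8.
King squares — a7: attacked by Pb6; b7: attacked by Qc8; b8: attacked by Rb7.
Black has no legal moves → checkmate.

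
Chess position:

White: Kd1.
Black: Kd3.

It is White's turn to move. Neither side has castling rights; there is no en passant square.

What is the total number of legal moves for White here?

2

White to move; king on d1.
In check: no.
Legal moves: Ke1, Kc1.
Count: 2.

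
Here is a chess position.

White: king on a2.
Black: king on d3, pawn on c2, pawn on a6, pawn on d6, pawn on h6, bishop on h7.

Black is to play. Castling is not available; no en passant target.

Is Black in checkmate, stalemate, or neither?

neither

Black to move; black king on d3.
In check: no.
Legal moves for Black: Bg8+, Bg6, Bf5, Be4, Ke4, Kd4, Kc4, Ke3, Kc3, Ke2, Kd2, h5, d5, a5, c1=Q, c1=R, c1=B, c1=N+.
Black has 18 legal moves and is not in check → neither.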